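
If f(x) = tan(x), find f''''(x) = 24*tan(x)^5 + 40*tan(x)^3 + 16*tan(x)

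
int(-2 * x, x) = -x^2 + C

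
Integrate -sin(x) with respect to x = cos(x) + C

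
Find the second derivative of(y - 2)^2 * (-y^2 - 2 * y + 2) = -12*y^2 + 12*y + 12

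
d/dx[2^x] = 2^x*log(2)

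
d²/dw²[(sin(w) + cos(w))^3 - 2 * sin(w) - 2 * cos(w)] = sqrt(2)*(sin(w + pi/4) + 9*cos(3*w + pi/4))/2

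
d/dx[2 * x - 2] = 2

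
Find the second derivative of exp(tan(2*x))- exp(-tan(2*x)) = 16*(exp(tan(2*x))*sin(4*x) + exp(tan(2*x)) + exp(-tan(2*x))*sin(4*x) - exp(-tan(2*x)))/(cos(4*x) + 1)^2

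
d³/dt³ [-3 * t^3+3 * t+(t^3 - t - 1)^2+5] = 120*t^3 - 48*t - 30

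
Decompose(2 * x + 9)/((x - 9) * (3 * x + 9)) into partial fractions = -1/(12*(x + 3)) + 3/(4*(x - 9))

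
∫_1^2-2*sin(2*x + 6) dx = cos(10) - cos(8)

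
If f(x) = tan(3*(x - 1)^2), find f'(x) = 6*x*tan(3*x^2 - 6*x + 3)^2 + 6*x - 6*tan(3*x^2 - 6*x + 3)^2 - 6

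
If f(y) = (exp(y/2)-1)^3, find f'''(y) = 27*exp(3*y/2)/8 + 3*exp(y/2)/8 - 3*exp(y)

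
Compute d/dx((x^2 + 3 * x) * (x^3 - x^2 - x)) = 5*x^4 + 8*x^3 - 12*x^2 - 6*x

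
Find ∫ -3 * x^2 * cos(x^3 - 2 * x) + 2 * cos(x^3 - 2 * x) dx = -sin(x*(x^2 - 2)) + C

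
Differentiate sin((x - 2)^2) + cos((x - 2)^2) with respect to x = -2*x*sin(x^2 - 4*x + 4) + 2*x*cos(x^2 - 4*x + 4) + 4*sin(x^2 - 4*x + 4) - 4*cos(x^2 - 4*x + 4)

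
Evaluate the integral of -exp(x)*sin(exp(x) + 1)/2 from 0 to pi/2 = -cos(2)/2 + cos(1 + exp(pi/2))/2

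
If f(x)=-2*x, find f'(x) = -2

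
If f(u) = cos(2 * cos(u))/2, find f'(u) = sin(u)*sin(2*cos(u))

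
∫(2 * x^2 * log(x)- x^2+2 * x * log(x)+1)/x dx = (x + 1)^2*(log(x) - 1) + C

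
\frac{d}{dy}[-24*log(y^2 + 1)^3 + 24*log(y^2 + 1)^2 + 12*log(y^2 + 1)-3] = (-144*y*log(y^2 + 1)^2 + 96*y*log(y^2 + 1) + 24*y)/(y^2 + 1)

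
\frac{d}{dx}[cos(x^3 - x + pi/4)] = (1 - 3*x^2)*cos(-x^3 + x + pi/4)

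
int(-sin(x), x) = cos(x) + C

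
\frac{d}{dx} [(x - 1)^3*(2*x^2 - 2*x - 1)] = 10*x^4 - 32*x^3 + 33*x^2 - 10*x - 1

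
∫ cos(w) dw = sin(w) + C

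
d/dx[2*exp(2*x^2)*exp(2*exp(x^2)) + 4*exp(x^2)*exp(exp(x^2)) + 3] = 8*x*exp(x^2 + exp(x^2)) + 8*x*exp(2*x^2 + exp(x^2)) + 8*x*exp(2*x^2 + 2*exp(x^2)) + 8*x*exp(3*x^2 + 2*exp(x^2))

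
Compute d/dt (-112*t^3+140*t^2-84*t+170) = -336*t^2 + 280*t - 84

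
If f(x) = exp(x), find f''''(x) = exp(x)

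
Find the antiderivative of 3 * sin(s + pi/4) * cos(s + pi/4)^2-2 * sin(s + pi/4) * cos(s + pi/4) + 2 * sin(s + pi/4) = (sin(2*s)/2 + cos(s + pi/4) - 5/2)*cos(s + pi/4) + C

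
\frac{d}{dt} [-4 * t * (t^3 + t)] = -16*t^3 - 8*t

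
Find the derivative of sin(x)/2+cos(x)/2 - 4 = -sin(x)/2 + cos(x)/2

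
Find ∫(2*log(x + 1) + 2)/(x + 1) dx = (log(x + 1) + 1)^2 + C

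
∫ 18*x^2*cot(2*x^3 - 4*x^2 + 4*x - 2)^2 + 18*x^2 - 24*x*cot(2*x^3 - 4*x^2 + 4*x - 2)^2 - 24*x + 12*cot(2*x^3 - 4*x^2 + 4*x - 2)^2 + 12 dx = -3*cot(2*x^3 - 4*x^2 + 4*x - 2) + C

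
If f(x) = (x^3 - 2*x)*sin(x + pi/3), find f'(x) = x^3*cos(x + pi/3) + 3*x^2*sin(x + pi/3) - 2*x*cos(x + pi/3) - 2*sin(x + pi/3)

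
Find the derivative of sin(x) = cos(x)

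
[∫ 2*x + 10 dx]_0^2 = 24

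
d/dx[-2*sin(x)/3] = -2*cos(x)/3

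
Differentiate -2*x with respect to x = -2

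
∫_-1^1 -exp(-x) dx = -E + exp(-1)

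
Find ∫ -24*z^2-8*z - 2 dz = -8*z^3 - 4*z^2 - 2*z + C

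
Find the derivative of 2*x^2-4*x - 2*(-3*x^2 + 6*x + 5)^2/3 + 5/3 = -24*x^3 + 72*x^2 - 4*x - 44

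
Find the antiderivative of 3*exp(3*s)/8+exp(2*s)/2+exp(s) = (exp(2*s) + 2*exp(s) + 8)*exp(s)/8 + C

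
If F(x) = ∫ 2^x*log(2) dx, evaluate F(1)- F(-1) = 3/2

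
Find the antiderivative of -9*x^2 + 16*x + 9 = -3*x^3 + 8*x^2 + 9*x + C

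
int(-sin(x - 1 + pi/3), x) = cos(x - 1 + pi/3) + C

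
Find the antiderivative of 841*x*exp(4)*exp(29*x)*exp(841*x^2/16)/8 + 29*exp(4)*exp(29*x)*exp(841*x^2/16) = exp((29*x + 8)^2/16) + C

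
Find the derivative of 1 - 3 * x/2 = -3/2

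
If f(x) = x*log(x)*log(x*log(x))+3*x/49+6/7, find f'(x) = log(x)*log(x*log(x)) + log(x) + log(x*log(x)) + 52/49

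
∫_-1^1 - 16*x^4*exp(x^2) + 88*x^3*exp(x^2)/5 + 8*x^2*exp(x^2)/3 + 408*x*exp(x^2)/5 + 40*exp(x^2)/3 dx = 32*E/3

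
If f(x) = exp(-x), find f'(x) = -exp(-x)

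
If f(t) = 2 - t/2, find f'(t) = -1/2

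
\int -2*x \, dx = -x^2 + C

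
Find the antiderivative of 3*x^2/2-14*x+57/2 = x^3/2 - 7*x^2 + 57*x/2 + C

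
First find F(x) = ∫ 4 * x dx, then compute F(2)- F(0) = 8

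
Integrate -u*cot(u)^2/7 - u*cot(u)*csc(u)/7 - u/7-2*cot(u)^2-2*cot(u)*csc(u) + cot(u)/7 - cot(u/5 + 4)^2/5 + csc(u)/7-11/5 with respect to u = (u/7 + 2)*(cot(u) + csc(u)) + cot(u/5 + 4) + C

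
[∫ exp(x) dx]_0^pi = -1 + exp(pi)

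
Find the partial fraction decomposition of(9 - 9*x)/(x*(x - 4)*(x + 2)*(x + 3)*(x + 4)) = 45/(64*(x + 4)) - 12/(7*(x + 3)) + 9/(8*(x + 2)) - 9/(448*(x - 4)) - 3/(32*x)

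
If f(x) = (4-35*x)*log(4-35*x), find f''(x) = -1225/(35*x - 4)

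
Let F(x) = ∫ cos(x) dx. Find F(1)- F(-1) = 2*sin(1)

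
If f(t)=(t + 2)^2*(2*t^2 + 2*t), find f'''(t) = 48*t + 60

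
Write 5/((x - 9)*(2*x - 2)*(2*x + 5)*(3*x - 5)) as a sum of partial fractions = -27/(440*(3*x - 5)) - 4/(805*(2*x + 5)) + 5/(224*(x - 1)) + 5/(8096*(x - 9))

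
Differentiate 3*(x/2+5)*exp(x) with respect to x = 3*x*exp(x)/2 + 33*exp(x)/2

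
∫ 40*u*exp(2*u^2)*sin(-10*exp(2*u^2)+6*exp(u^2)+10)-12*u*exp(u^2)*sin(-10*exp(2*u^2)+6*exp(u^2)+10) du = cos(-10*exp(2*u^2) + 6*exp(u^2) + 10) + C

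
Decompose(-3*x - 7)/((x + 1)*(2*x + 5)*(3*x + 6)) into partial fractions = 2/(9*(2*x + 5)) + 1/(3*(x + 2)) - 4/(9*(x + 1))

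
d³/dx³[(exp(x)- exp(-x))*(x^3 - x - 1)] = (x^3*exp(2*x) + x^3 + 9*x^2*exp(2*x) - 9*x^2 + 17*x*exp(2*x) + 17*x + 2*exp(2*x) - 4)*exp(-x)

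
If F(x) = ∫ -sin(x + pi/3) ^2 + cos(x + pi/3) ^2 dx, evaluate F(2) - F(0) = -sqrt(3)/4 + cos(pi/6 + 4)/2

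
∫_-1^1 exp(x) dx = E - exp(-1)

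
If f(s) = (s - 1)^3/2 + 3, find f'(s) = 3*s^2/2 - 3*s + 3/2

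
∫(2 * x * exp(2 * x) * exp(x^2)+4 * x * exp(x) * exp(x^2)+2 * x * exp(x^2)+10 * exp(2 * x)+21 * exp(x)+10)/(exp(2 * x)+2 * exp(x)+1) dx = ((exp(x) + 1)*(10*x + exp(x^2) - 2) + exp(x))/(exp(x) + 1) + C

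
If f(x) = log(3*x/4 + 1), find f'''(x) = 54/(27*x^3 + 108*x^2 + 144*x + 64)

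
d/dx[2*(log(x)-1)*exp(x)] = (2*x*exp(x)*log(x) - 2*x*exp(x) + 2*exp(x))/x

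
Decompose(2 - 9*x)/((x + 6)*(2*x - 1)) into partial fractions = -5/(13*(2*x - 1)) - 56/(13*(x + 6))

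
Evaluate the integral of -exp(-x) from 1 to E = -exp(-1) + exp(-E)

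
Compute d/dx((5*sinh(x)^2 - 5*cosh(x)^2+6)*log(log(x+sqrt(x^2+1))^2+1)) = 2*(x + sqrt(x^2 + 1))*log(x + sqrt(x^2 + 1))/(x^2*log(x + sqrt(x^2 + 1))^2 + x^2 + x*sqrt(x^2 + 1)*log(x + sqrt(x^2 + 1))^2 + x*sqrt(x^2 + 1) + log(x + sqrt(x^2 + 1))^2 + 1)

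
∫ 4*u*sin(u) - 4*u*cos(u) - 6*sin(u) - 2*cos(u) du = -2*sqrt(2)*(2*u - 1)*sin(u + pi/4) + C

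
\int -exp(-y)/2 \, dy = exp(-y)/2 + C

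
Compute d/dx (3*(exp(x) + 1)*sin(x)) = 3*sqrt(2)*exp(x)*sin(x + pi/4) + 3*cos(x)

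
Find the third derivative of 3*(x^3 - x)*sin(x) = -3*x^3*cos(x) - 27*x^2*sin(x) + 57*x*cos(x) + 27*sin(x)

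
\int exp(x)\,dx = exp(x) + C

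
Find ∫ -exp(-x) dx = exp(-x) + C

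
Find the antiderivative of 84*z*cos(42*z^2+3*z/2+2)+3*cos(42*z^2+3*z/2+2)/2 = sin(42*z^2 + 3*z/2 + 2) + C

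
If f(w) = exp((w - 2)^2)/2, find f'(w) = w*exp(w^2 - 4*w + 4) - 2*exp(w^2 - 4*w + 4)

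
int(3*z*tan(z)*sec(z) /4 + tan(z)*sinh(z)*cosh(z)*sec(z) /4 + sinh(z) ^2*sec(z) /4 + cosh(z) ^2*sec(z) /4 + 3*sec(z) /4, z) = (6*z + sinh(2*z))*sec(z)/8 + C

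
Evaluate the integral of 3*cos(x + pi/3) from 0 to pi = -3*sqrt(3)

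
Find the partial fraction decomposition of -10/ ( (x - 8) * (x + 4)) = 5/(6*(x + 4)) - 5/(6*(x - 8))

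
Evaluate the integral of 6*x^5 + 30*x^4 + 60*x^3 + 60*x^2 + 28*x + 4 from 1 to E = -60 - (1 + E)^2 + (1 + E)^6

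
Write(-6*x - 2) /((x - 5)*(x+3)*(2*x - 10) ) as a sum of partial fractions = 1/(8*(x + 3)) - 1/(8*(x - 5)) - 2/(x - 5)^2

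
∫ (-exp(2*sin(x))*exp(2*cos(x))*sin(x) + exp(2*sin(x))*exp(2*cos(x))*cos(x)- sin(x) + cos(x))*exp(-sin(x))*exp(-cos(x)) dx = 2*sinh(sqrt(2)*sin(x + pi/4)) + C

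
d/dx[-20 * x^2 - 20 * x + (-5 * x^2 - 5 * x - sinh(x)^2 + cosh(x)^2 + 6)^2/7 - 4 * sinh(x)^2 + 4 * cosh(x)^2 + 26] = 100*x^3/7 + 150*x^2/7 - 370*x/7 - 30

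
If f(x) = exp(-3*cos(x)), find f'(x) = 3*exp(-3*cos(x))*sin(x)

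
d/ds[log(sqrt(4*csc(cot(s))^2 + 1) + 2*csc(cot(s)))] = 2*(sqrt(1 + 4/sin(1/tan(s))^2) + 2/sin(1/tan(s)))*cos(1/tan(s))/((2*sqrt(4*csc(cot(s))^2 + 1)*csc(cot(s)) + 4*csc(cot(s))^2 + 1)*sin(s)^2*sin(1/tan(s))^2)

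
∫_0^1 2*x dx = 1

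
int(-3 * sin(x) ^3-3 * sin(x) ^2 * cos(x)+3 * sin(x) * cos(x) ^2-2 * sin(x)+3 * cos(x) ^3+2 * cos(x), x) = sqrt(2)*(sin(2*x) + 3)*sin(x + pi/4) + C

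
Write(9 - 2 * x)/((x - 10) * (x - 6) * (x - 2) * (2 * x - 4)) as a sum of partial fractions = -1/(512*(x - 2)) + 5/(64*(x - 2)^2) + 3/(128*(x - 6)) - 11/(512*(x - 10))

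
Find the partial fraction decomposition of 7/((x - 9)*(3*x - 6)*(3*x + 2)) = 21/(232*(3*x + 2)) - 1/(24*(x - 2)) + 1/(87*(x - 9))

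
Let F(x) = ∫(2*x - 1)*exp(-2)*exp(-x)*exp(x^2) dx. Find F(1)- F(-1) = -1 + exp(-2)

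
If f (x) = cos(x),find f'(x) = -sin(x)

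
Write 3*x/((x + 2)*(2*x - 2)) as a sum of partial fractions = 1/(x + 2) + 1/(2*(x - 1))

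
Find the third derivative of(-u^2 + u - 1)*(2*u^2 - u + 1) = 18 - 48*u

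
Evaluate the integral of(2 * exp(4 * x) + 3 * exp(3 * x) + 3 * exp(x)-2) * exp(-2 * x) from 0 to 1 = -3*exp(-1) + (E - exp(-1))^2 + 3*E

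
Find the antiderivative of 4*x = 2*x^2 + C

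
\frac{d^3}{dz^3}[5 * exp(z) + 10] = 5*exp(z)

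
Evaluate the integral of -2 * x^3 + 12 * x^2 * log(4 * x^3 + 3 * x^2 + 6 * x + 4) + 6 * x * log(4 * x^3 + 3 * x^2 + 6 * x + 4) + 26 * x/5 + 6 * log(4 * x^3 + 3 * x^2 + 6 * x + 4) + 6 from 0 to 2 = -208/5 - 8*log(2) + 60*log(60)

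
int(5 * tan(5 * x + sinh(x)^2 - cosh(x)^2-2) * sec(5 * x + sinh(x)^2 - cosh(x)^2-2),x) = sec(5*x - 3) + C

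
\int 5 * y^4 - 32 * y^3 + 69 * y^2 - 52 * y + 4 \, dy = y^5 - 8*y^4 + 23*y^3 - 26*y^2 + 4*y + C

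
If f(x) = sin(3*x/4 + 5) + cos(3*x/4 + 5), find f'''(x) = -27*sqrt(2)*cos(3*x/4 + pi/4 + 5)/64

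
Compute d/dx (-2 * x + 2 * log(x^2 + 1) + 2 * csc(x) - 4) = (-2*x^2*cot(x)*csc(x) - 2*x^2 + 4*x - 2*cot(x)*csc(x) - 2)/(x^2 + 1)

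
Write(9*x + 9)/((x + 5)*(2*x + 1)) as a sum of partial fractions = 1/(2*x + 1) + 4/(x + 5)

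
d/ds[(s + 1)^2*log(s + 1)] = 2*s*log(s + 1) + s + 2*log(s + 1) + 1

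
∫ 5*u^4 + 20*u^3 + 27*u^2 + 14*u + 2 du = u^5 + 5*u^4 + 9*u^3 + 7*u^2 + 2*u + C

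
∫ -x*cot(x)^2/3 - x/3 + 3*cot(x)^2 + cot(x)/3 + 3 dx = (x/3 - 3)*cot(x) + C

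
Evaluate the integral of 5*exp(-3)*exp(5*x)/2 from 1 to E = -exp(2)/2 + exp(-3 + 5*E)/2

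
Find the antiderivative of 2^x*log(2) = 2^x + C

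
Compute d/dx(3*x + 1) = 3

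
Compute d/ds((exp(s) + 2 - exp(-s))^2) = (2*exp(4*s) + 4*exp(3*s) + 4*exp(s) - 2)*exp(-2*s)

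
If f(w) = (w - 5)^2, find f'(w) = 2*w - 10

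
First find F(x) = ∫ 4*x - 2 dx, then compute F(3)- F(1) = 12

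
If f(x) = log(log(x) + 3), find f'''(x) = (2*log(x)^2 + 15*log(x) + 29)/(x^3*log(x)^3 + 9*x^3*log(x)^2 + 27*x^3*log(x) + 27*x^3)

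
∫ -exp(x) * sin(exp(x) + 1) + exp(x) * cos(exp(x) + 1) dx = sqrt(2)*sin(exp(x) + pi/4 + 1) + C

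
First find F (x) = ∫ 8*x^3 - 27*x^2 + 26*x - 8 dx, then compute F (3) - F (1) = 14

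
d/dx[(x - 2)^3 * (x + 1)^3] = 6*x^5 - 15*x^4 - 12*x^3 + 33*x^2 + 12*x - 12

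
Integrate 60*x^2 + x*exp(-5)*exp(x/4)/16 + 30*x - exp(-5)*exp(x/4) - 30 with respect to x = 5*x*(4*x^2 + 3*x - 6) + (x - 20)*exp(x/4 - 5)/4 + C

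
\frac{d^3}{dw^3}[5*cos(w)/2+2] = 5*sin(w)/2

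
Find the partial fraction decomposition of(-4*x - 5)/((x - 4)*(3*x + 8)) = -17/(20*(3*x + 8)) - 21/(20*(x - 4))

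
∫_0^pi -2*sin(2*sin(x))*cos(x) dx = 0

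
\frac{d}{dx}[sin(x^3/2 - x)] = (3*x^2/2 - 1)*cos(x*(x^2/2 - 1))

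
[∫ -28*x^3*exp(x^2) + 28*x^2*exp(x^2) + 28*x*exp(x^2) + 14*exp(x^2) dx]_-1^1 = 28*E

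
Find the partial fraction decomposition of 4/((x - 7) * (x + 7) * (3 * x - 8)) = -36/(377*(3*x - 8)) + 2/(203*(x + 7)) + 2/(91*(x - 7))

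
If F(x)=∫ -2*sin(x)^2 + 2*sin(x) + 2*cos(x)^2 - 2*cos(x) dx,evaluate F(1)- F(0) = (-1 + cos(1) + sin(1))^2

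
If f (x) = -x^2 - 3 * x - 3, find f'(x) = -2*x - 3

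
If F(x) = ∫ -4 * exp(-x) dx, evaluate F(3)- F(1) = -4*exp(-1) + 4*exp(-3)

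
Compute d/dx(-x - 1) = -1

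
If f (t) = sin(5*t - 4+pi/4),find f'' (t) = -25*sin(5*t - 4 + pi/4)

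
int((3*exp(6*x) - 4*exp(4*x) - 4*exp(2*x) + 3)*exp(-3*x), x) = 8*sinh(x)^3 - 2*sinh(x) + C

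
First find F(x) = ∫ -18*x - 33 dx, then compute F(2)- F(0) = -102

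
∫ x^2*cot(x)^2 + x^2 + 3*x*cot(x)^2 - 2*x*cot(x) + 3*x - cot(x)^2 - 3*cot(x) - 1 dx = (-x^2 - 3*x + 1)*cot(x) + C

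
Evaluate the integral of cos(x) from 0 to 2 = sin(2)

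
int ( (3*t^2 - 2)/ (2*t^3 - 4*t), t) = log(t*(t^2 - 2))/2 + C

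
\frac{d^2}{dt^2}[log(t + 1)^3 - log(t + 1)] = (-3*log(t + 1)^2 + 6*log(t + 1) + 1)/(t^2 + 2*t + 1)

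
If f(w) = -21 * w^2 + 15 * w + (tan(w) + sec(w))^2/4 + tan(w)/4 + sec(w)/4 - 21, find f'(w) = -42*w + tan(w)^3/2 + tan(w)^2*sec(w) + tan(w)^2/4 + tan(w)*sec(w)^2/2 + tan(w)*sec(w)/4 + tan(w)/2 + sec(w)/2 + 61/4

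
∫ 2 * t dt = t^2 + C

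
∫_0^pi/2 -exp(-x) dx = -1 + exp(-pi/2)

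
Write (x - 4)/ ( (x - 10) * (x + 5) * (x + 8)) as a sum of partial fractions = -2/(9*(x + 8)) + 1/(5*(x + 5)) + 1/(45*(x - 10))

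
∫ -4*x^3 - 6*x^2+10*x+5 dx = -x^4 - 2*x^3 + 5*x^2 + 5*x + C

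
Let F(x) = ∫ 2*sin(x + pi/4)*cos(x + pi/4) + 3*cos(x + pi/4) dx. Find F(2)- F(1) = -3*sin(pi/4 + 1) - sin(2)/2 + sin(4)/2 + 3*sin(pi/4 + 2)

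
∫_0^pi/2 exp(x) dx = -1 + exp(pi/2)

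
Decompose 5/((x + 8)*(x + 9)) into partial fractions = -5/(x + 9) + 5/(x + 8)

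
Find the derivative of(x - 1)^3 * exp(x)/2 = x^3*exp(x)/2 - 3*x*exp(x)/2 + exp(x)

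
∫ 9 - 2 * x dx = -x^2 + 9*x + C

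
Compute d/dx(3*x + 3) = 3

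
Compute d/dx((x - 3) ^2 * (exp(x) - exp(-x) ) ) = (x^2*exp(2*x) + x^2 - 4*x*exp(2*x) - 8*x + 3*exp(2*x) + 15)*exp(-x)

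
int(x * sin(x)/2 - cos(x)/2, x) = -x*cos(x)/2 + C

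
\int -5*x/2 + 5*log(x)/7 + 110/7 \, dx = 5*x*(-7*x + 4*log(x) + 84)/28 + C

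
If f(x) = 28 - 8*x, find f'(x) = -8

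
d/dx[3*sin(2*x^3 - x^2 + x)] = 3*(6*x^2 - 2*x + 1)*cos(x*(2*x^2 - x + 1))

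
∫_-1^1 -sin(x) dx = 0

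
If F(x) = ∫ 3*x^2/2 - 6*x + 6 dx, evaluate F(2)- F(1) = 1/2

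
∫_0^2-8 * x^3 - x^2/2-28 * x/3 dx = -52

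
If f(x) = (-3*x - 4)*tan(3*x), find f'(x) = -9*x/cos(3*x)^2 - 3*tan(3*x) - 12/cos(3*x)^2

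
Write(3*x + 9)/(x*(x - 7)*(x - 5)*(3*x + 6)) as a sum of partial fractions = -1/(126*(x + 2)) - 4/(35*(x - 5)) + 5/(63*(x - 7)) + 3/(70*x)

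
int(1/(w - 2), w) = log(w - 2) + C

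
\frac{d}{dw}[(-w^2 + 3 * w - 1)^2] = 4*w^3 - 18*w^2 + 22*w - 6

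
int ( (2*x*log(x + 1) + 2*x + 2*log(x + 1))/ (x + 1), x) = 2*x*log(x + 1) + C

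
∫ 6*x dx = 3*x^2 + C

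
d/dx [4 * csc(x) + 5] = -4*cot(x)*csc(x)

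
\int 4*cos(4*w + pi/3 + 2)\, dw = sin(4*w + pi/3 + 2) + C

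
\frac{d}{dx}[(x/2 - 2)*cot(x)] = -x/(2*sin(x)^2) + 1/(2*tan(x)) + 2/sin(x)^2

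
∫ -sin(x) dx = cos(x) + C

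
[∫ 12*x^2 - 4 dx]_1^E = -4*E + 4*exp(3)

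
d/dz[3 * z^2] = 6*z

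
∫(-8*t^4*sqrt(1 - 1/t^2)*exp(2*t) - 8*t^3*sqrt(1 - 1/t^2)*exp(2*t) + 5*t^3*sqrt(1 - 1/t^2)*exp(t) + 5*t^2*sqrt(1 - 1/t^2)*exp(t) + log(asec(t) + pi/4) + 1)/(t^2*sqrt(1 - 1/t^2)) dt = -4*t^2*exp(2*t) + 5*t*exp(t) + (4*asec(t) + pi)*log(asec(t) + pi/4)/4 + C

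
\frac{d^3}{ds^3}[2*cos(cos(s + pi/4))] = -2*sin(s + pi/4)^3*sin(cos(s + pi/4)) - 2*sin(s + pi/4)*sin(cos(s + pi/4)) - 6*sin(s + pi/4)*cos(s + pi/4)*cos(cos(s + pi/4))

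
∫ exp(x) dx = exp(x) + C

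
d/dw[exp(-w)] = -exp(-w)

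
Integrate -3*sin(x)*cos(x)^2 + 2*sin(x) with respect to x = (cos(x)^2 - 2)*cos(x) + C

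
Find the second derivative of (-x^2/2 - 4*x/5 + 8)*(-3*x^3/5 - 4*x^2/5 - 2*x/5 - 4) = 6*x^3 + 264*x^2/25 - 594*x/25 - 204/25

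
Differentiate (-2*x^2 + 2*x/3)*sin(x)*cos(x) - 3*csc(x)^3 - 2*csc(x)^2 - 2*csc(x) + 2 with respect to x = -2*x^2*cos(2*x) - 2*x*sin(2*x) + 2*x*cos(2*x)/3 + sin(2*x)/3 + 16*cos(x)/(3*sin(x) - sin(3*x)) + 4*cos(x)/(1 - cos(2*x)) + 36*cos(x)/(1 - cos(2*x))^2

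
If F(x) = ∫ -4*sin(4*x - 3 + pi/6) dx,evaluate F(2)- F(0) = cos(pi/6 + 5) - sin(pi/3 + 3)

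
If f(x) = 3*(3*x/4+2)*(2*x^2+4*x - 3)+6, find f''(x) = 27*x + 42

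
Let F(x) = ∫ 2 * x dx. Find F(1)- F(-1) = 0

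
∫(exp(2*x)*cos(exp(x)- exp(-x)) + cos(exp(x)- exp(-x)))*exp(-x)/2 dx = sin(2*sinh(x))/2 + C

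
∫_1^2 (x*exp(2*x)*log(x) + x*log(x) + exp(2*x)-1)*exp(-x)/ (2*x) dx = (-exp(-2) + exp(2))*log(2)/2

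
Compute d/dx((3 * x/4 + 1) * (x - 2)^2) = 9*x^2/4 - 4*x - 1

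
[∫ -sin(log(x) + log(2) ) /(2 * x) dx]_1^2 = -cos(log(2))/2 + cos(log(4))/2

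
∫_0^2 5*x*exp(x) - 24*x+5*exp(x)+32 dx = 16 + 10*exp(2)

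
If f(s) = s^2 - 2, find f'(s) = 2*s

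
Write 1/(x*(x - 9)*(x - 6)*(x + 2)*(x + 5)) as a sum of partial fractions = 1/(2310*(x + 5)) - 1/(528*(x + 2)) - 1/(1584*(x - 6)) + 1/(4158*(x - 9)) + 1/(540*x)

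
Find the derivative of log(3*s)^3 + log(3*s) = (3*log(s)^2 + 6*log(3)*log(s) + 1 + 3*log(3)^2)/s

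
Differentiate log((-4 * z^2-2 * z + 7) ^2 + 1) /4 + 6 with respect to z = (16*z^3 + 12*z^2 - 26*z - 7)/(16*z^4 + 16*z^3 - 52*z^2 - 28*z + 50)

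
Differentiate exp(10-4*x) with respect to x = -4*exp(10 - 4*x)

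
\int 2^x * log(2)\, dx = 2^x + C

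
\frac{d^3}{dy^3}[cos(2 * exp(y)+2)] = 8*exp(3*y)*sin(2*exp(y) + 2) - 12*exp(2*y)*cos(2*exp(y) + 2) - 2*exp(y)*sin(2*exp(y) + 2)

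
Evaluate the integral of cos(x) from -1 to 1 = 2*sin(1)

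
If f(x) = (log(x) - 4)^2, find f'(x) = (2*log(x) - 8)/x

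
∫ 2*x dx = x^2 + C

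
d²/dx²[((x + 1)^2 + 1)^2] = 12*x^2 + 24*x + 16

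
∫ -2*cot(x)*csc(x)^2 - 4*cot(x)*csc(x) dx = (csc(x) + 2)^2 + C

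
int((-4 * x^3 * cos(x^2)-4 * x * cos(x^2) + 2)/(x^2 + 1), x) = -2*sin(x^2) - 2*acot(x) + C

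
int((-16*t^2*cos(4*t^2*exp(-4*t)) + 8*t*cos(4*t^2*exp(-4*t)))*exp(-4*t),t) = sin(4*t^2*exp(-4*t)) + C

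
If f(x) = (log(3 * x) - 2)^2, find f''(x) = (-2*log(x) - 2*log(3) + 6)/x^2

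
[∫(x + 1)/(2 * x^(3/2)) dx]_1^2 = sqrt(2)/2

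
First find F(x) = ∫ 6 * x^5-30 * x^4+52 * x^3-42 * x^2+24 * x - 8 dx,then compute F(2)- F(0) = 0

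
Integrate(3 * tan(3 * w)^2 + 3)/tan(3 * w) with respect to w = log(tan(3*w)) + C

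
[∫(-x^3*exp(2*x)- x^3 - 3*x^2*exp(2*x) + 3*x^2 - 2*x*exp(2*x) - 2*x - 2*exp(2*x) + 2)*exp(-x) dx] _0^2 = -12*exp(2) + 12*exp(-2)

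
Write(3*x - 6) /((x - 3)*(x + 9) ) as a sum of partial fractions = 11/(4*(x + 9)) + 1/(4*(x - 3))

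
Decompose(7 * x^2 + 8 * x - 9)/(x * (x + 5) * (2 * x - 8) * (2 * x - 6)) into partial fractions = -7/(80*(x + 5)) - 13/(16*(x - 3)) + 15/(16*(x - 4)) - 3/(80*x)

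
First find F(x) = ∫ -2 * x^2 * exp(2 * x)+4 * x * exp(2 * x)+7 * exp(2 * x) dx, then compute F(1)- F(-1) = 2*exp(-2) + 4*exp(2)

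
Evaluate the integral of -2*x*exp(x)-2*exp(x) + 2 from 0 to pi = -2*pi*(-1 + exp(pi))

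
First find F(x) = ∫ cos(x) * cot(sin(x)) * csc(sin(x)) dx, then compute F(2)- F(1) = -csc(sin(2)) + csc(sin(1))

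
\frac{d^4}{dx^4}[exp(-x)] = exp(-x)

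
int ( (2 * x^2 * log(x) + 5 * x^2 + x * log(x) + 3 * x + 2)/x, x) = (log(x) + 2)*(x^2 + x + 2) + C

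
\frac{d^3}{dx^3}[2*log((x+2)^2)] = 8/(x^3 + 6*x^2 + 12*x + 8)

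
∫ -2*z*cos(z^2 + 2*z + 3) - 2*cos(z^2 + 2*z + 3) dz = -sin((z + 1)^2 + 2) + C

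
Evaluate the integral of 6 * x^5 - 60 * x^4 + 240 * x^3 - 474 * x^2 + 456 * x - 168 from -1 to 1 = -676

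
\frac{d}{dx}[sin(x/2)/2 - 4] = cos(x/2)/4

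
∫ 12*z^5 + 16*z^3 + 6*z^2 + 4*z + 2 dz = 2*z^6 + 4*z^4 + 2*z^3 + 2*z^2 + 2*z + C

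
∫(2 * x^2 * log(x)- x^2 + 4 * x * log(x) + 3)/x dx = ((x + 2)^2 - 1)*(log(x) - 1) + C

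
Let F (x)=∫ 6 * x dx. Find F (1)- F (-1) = 0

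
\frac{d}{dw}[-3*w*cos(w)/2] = 3*w*sin(w)/2 - 3*cos(w)/2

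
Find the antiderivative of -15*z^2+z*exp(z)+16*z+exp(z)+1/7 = z*(-35*z^2 + 56*z + 7*exp(z) + 1)/7 + C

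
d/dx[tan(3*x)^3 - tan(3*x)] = 9*tan(3*x)^4 + 6*tan(3*x)^2 - 3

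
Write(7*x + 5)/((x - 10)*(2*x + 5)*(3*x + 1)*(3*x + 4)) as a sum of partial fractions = -13/(238*(3*x + 4)) - 8/(403*(3*x + 1)) + 4/(91*(2*x + 5)) + 3/(1054*(x - 10))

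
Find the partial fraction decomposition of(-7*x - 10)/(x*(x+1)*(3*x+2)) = 24/(3*x + 2) - 3/(x + 1) - 5/x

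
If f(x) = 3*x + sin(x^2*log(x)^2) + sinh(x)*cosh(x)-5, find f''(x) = -4*x^2*log(x)^4*sin(x^2*log(x)^2) - 8*x^2*log(x)^3*sin(x^2*log(x)^2) - 4*x^2*log(x)^2*sin(x^2*log(x)^2) + 2*log(x)^2*cos(x^2*log(x)^2) + 6*log(x)*cos(x^2*log(x)^2) + 2*cos(x^2*log(x)^2) + 2*sinh(2*x)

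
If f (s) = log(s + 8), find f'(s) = 1/(s + 8)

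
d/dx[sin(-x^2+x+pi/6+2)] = (1 - 2*x)*sin(x^2 - x - 2 + pi/3)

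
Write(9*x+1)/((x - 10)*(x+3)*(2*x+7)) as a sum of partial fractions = -122/(27*(2*x + 7)) + 2/(x + 3) + 7/(27*(x - 10))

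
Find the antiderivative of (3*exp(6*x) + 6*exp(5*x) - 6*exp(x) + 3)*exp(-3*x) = ((exp(x) + 1)*exp(x) - 1)^3*exp(-3*x) + C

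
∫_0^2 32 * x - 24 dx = 16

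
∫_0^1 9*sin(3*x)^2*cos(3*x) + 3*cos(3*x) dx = sin(3)^3 + sin(3)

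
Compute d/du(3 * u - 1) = 3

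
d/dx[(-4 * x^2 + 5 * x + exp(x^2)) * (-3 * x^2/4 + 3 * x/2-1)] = -3*x^3*exp(x^2)/2 + 12*x^3 + 3*x^2*exp(x^2) - 117*x^2/4 - 7*x*exp(x^2)/2 + 23*x + 3*exp(x^2)/2 - 5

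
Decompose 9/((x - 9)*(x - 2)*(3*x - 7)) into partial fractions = -81/(20*(3*x - 7)) + 9/(7*(x - 2)) + 9/(140*(x - 9))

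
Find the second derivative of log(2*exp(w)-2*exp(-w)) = -4*exp(2*w)/(exp(4*w) - 2*exp(2*w) + 1)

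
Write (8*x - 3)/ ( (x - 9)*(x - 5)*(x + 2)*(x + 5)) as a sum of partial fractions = 43/(420*(x + 5)) - 19/(231*(x + 2)) - 37/(280*(x - 5)) + 69/(616*(x - 9))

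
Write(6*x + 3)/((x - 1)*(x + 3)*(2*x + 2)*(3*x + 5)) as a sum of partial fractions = -189/(128*(3*x + 5)) + 15/(64*(x + 3)) + 3/(16*(x + 1)) + 9/(128*(x - 1))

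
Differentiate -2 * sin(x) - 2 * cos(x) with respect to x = 2*sin(x) - 2*cos(x)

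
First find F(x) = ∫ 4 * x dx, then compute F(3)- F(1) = 16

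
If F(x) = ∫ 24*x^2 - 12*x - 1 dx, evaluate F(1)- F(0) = 1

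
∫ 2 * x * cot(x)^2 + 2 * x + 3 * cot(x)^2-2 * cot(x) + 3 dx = (-2*x - 3)*cot(x) + C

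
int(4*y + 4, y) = 2*y^2 + 4*y + C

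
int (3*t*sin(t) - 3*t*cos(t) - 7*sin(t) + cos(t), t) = -sqrt(2)*(3*t - 4)*sin(t + pi/4) + C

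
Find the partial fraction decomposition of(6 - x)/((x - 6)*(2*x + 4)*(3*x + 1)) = -3/(10*(3*x + 1)) + 1/(10*(x + 2))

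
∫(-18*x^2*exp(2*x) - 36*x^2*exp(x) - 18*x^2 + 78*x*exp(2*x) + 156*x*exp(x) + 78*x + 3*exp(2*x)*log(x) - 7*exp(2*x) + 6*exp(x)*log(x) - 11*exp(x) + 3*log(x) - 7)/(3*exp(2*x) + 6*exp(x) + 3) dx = ((exp(x) + 1)*(-6*x^3 + 39*x^2 + 3*x*log(x) - 10*x + 9)/3 + exp(x))/(exp(x) + 1) + C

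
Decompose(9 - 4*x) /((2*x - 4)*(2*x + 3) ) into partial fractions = -15/(7*(2*x + 3)) + 1/(14*(x - 2))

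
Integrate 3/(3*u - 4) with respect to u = log(4 - 3*u) + C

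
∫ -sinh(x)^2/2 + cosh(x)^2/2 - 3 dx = -5*x/2 + C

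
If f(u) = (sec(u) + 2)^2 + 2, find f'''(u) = 4*(-1 - 2/cos(u) + 6/cos(u)^2 + 6/cos(u)^3)*sin(u)/cos(u)^2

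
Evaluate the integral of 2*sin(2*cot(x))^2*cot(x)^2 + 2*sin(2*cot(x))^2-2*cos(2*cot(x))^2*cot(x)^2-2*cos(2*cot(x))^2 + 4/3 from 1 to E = -4/3 - sin(4/tan(1))/2 + sin(4/tan(E))/2 + 4*E/3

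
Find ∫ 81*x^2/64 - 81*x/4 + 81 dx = 27*x^3/64 - 81*x^2/8 + 81*x + C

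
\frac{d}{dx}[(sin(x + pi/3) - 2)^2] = -4*cos(x + pi/3) + cos(2*x + pi/6)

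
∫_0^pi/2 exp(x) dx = -1 + exp(pi/2)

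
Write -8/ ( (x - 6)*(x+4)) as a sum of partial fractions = 4/(5*(x + 4)) - 4/(5*(x - 6))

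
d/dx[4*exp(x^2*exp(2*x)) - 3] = 8*x^2*exp(x^2*exp(2*x) + 2*x) + 8*x*exp(x^2*exp(2*x) + 2*x)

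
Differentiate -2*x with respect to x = -2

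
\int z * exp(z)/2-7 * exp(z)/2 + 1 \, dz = (z - 8)*(exp(z) + 2)/2 + C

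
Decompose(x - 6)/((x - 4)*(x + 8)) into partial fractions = 7/(6*(x + 8)) - 1/(6*(x - 4))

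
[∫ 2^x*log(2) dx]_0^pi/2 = -1 + 2^(pi/2)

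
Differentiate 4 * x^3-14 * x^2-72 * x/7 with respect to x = 12*x^2 - 28*x - 72/7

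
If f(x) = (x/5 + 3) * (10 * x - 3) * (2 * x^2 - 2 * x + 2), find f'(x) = 16*x^3 + 822*x^2/5 - 728*x/5 + 384/5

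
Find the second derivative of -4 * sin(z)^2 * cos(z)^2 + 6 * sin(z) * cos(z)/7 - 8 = -16*(1 - cos(2*z))^2 - 12*sin(2*z)/7 - 32*cos(2*z) + 24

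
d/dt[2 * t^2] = 4*t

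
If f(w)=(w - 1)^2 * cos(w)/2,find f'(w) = -w^2*sin(w)/2 + w*sin(w) + w*cos(w) - sin(w)/2 - cos(w)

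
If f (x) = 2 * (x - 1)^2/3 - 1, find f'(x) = 4*x/3 - 4/3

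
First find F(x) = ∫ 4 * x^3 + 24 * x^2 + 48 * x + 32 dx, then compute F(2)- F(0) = 240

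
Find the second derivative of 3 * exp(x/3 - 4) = exp(x/3 - 4)/3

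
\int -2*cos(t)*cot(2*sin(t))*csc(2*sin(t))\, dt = csc(2*sin(t)) + C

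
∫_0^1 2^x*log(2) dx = 1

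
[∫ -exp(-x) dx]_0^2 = -1 + exp(-2)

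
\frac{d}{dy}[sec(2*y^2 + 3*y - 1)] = 4*y*tan(2*y^2 + 3*y - 1)*sec(2*y^2 + 3*y - 1) + 3*tan(2*y^2 + 3*y - 1)*sec(2*y^2 + 3*y - 1)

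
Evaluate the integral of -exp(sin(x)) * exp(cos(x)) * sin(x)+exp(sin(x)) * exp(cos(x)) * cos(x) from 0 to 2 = -E + exp(cos(2) + sin(2))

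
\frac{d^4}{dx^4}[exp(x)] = exp(x)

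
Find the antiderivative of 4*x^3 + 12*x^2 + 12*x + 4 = x^4 + 4*x^3 + 6*x^2 + 4*x + C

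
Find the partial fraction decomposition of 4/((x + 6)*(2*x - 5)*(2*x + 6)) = 8/(187*(2*x - 5)) + 2/(51*(x + 6)) - 2/(33*(x + 3))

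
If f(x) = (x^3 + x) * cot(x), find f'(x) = -x^3/sin(x)^2 + 3*x^2/tan(x) - x/sin(x)^2 + 1/tan(x)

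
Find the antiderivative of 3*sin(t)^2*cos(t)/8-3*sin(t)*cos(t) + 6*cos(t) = (sin(t) - 4)^3/8 + C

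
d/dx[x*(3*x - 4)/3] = 2*x - 4/3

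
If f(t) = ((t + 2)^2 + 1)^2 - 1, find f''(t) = 12*t^2 + 48*t + 52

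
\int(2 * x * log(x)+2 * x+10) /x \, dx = 2*(x + 5)*log(x) + C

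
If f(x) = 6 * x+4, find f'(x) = 6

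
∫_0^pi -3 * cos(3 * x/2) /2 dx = 1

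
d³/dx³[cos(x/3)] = sin(x/3)/27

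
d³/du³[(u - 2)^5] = 60*u^2 - 240*u + 240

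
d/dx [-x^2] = -2*x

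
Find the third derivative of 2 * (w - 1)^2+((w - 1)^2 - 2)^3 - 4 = 120*w^3 - 360*w^2 + 216*w + 24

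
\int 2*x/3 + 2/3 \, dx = x^2/3 + 2*x/3 + C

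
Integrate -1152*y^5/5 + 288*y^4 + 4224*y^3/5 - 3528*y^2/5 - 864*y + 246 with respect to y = -192*y^6/5 + 288*y^5/5 + 1056*y^4/5 - 1176*y^3/5 - 432*y^2 + 246*y + C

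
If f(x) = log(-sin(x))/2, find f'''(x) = cos(x)/sin(x)^3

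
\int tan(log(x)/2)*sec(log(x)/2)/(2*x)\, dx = sec(log(x)/2) + C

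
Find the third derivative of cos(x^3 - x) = 27*x^6*sin(x^3 - x) - 27*x^4*sin(x^3 - x) - 54*x^3*cos(x^3 - x) + 9*x^2*sin(x^3 - x) + 18*x*cos(x^3 - x) - 7*sin(x^3 - x)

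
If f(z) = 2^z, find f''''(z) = 2^z*log(2)^4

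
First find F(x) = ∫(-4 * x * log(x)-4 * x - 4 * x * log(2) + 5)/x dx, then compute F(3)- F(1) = -7*log(6) - log(2)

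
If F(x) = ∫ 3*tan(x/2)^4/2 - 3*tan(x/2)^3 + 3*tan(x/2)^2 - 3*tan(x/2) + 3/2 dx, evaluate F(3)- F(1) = -(-1 + tan(1/2))^3 + (-1 + tan(3/2))^3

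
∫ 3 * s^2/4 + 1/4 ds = s^3/4 + s/4 + C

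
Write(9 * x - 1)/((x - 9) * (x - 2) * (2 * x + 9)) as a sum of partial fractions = -166/(351*(2*x + 9)) - 17/(91*(x - 2)) + 80/(189*(x - 9))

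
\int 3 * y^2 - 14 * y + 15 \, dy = y^3 - 7*y^2 + 15*y + C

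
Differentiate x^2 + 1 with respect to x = 2*x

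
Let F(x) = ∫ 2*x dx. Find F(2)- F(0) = 4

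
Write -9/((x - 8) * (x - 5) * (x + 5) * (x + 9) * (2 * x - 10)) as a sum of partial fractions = -9/(26656*(x + 9)) + 9/(10400*(x + 5)) + 17/(9800*(x - 5)) + 3/(280*(x - 5)^2) - 1/(442*(x - 8))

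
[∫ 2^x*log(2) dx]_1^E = -2 + 2^E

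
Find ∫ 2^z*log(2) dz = 2^z + C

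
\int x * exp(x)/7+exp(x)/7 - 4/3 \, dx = x*(3*exp(x) - 28)/21 + C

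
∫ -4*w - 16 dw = -2*w^2 - 16*w + C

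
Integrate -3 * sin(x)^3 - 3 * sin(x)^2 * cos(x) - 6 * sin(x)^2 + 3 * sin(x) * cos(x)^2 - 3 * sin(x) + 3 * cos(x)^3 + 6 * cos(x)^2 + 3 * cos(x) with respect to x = (sqrt(2)*sin(x + pi/4) + 1)^3 + C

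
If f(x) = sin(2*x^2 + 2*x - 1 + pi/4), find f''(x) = -16*x^2*sin(2*x^2 + 2*x - 1 + pi/4) - 16*x*sin(2*x^2 + 2*x - 1 + pi/4) - 4*sin(2*x^2 + 2*x - 1 + pi/4) + 4*cos(2*x^2 + 2*x - 1 + pi/4)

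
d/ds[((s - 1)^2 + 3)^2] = 4*s^3 - 12*s^2 + 24*s - 16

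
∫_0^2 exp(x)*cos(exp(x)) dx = -sin(1) + sin(exp(2))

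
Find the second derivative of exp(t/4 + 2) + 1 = exp(t/4 + 2)/16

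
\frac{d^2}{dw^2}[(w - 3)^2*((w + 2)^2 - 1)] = 12*w^2 - 12*w - 24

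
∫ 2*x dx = x^2 + C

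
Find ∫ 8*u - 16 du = 4*u^2 - 16*u + C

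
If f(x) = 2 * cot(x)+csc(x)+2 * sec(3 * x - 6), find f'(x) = 6*tan(3*x - 6)*sec(3*x - 6) - 2*cot(x)^2 - cot(x)*csc(x) - 2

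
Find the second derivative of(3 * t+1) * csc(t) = (-3*t + 6*t/sin(t)^2 - 1 - 6*cos(t)/sin(t) + 2/sin(t)^2)/sin(t)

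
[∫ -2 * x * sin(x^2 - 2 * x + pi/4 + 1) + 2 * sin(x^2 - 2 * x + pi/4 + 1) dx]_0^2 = 0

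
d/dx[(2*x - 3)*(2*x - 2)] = 8*x - 10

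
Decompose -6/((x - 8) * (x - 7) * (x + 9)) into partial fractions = -3/(136*(x + 9)) + 3/(8*(x - 7)) - 6/(17*(x - 8))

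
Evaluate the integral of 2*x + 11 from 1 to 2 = 14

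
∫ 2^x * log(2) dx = 2^x + C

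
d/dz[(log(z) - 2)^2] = (2*log(z) - 4)/z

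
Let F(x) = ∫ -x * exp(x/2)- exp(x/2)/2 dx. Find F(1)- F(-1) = -5*exp(-1/2) + exp(1/2)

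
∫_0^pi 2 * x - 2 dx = -2*pi + pi^2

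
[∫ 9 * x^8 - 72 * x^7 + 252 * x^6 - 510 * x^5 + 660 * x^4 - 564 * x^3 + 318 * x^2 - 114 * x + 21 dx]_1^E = -(-1 + E)^6 + 2*(-1 + E)^3 + (-1 + E)^9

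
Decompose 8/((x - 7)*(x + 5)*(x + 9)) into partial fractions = 1/(8*(x + 9)) - 1/(6*(x + 5)) + 1/(24*(x - 7))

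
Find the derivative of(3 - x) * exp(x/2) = -x*exp(x/2)/2 + exp(x/2)/2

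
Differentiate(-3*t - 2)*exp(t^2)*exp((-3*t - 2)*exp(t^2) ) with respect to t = (18*t^3*exp(2*t^2) + 24*t^2*exp(2*t^2) - 6*t^2*exp(t^2) + 17*t*exp(2*t^2) - 4*t*exp(t^2) + 6*exp(2*t^2) - 3*exp(t^2))*exp(-3*t*exp(t^2) - 2*exp(t^2))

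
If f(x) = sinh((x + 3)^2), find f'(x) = 2*(x + 3)*cosh(x^2 + 6*x + 9)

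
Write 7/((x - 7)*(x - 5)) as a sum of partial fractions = -7/(2*(x - 5)) + 7/(2*(x - 7))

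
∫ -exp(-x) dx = exp(-x) + C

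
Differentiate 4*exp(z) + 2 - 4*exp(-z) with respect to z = (4*exp(2*z) + 4)*exp(-z)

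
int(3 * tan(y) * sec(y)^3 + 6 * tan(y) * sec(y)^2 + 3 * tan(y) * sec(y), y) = (sec(y) + 1)^3 + C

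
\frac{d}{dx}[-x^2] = -2*x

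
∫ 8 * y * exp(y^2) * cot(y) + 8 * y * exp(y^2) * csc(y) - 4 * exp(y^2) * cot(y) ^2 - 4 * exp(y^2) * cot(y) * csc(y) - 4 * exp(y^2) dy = 4*(cot(y) + csc(y))*exp(y^2) + C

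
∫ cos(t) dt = sin(t) + C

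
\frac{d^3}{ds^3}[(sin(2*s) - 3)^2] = -32*sin(4*s) + 48*cos(2*s)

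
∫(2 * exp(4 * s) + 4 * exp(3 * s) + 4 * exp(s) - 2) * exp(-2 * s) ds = (exp(2*s) + 2*exp(s) - 1)^2*exp(-2*s) + C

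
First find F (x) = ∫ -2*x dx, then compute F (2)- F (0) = -4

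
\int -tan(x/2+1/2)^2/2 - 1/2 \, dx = -tan(x/2 + 1/2) + C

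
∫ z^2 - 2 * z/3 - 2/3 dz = z^3/3 - z^2/3 - 2*z/3 + C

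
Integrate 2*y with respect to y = y^2 + C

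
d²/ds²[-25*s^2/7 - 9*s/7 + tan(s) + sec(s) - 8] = 2*tan(s)^3 + 2*tan(s)^2*sec(s) + 2*tan(s) + sec(s) - 50/7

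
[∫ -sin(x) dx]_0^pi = -2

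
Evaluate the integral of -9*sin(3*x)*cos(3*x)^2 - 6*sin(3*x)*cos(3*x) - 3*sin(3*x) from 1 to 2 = -cos(3)^2 + cos(6)^3 + cos(6)^2 + cos(6) - cos(3)^3 - cos(3)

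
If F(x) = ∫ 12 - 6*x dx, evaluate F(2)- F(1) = 3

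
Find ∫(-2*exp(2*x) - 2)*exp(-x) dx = -4*sinh(x) + C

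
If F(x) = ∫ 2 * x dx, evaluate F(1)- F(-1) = 0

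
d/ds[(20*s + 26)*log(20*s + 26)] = 20*log(10*s + 13) + 20*log(2) + 20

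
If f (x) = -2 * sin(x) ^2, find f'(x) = -2*sin(2*x)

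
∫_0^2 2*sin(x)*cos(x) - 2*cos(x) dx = -1 + (1 - sin(2))^2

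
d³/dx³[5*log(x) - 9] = 10/x^3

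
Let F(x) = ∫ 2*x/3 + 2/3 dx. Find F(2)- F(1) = 5/3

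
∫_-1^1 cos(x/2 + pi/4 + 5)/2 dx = sin(pi/4 + 11/2) - sin(pi/4 + 9/2)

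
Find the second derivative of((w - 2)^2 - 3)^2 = 12*w^2 - 48*w + 36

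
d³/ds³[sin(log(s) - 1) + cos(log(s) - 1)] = 2*(sin(log(s) - 1) + 2*cos(log(s) - 1))/s^3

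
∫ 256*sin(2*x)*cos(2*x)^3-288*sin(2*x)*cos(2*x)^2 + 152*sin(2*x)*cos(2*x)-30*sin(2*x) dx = (256*sin(x)^6 - 192*sin(x)^4 + 76*sin(x)^2 - 7)*cos(2*x) + C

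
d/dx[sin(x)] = cos(x)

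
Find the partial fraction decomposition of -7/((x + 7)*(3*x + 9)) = 7/(12*(x + 7)) - 7/(12*(x + 3))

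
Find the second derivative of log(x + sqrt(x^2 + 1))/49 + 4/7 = (-2*x^3 - 2*x^2*sqrt(x^2 + 1) - x)/(98*x^5 + 98*x^4*sqrt(x^2 + 1) + 196*x^3 + 147*x^2*sqrt(x^2 + 1) + 98*x + 49*sqrt(x^2 + 1))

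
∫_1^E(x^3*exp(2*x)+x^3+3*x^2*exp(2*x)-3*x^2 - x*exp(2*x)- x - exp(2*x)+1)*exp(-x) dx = (-E + exp(3))*(-exp(-E) + exp(E))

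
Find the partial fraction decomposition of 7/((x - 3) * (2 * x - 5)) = -14/(2*x - 5) + 7/(x - 3)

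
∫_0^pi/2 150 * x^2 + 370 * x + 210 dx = -150 - 5*(-5 - pi)*(6 + 3*pi + 5*pi^2/4)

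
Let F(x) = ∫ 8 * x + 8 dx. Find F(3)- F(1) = 48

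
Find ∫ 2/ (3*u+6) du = 2*log(u + 2)/3 + C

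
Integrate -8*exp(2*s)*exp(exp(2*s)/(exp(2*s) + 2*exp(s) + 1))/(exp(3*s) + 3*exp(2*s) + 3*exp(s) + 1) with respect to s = -4*exp(exp(2*s)/(exp(s) + 1)^2) + C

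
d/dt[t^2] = 2*t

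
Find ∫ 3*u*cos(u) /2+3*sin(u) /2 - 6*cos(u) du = (3*u/2 - 6)*sin(u) + C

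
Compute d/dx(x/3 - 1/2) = 1/3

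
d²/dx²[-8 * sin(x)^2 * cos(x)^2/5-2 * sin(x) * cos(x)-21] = -32*(1 - cos(2*x))^2/5 + 4*sin(2*x) - 64*cos(2*x)/5 + 48/5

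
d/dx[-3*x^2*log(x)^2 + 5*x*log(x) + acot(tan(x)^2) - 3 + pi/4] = (-6*x*log(x)^2*tan(x)^4 - 6*x*log(x)^2 - 6*x*log(x)*tan(x)^4 - 6*x*log(x) + 5*log(x)*tan(x)^4 + 5*log(x) + 5*tan(x)^4 - 2*tan(x)^3 - 2*tan(x) + 5)/(tan(x)^4 + 1)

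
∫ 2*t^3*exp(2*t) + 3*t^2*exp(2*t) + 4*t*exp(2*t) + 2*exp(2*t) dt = t*(t^2 + 2)*exp(2*t) + C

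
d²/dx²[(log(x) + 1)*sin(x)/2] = (-x^2*log(x)*sin(x) - x^2*sin(x) + 2*x*cos(x) - sin(x))/(2*x^2)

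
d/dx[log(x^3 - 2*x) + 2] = (3*x^2 - 2)/(x^3 - 2*x)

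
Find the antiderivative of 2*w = w^2 + C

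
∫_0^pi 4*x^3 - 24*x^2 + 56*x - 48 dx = -36 + ((-2 + pi)^2 + 2)^2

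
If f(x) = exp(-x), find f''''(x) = exp(-x)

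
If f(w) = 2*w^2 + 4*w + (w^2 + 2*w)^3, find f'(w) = 6*w^5 + 30*w^4 + 48*w^3 + 24*w^2 + 4*w + 4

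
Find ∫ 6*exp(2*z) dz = 3*exp(2*z) + C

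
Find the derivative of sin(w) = cos(w)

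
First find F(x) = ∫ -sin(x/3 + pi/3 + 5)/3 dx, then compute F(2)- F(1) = -cos((pi + 16)/3) + cos((pi + 17)/3)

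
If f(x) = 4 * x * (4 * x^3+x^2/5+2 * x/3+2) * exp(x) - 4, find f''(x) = 16*x^4*exp(x) + 644*x^3*exp(x)/5 + 2992*x^2*exp(x)/15 + 352*x*exp(x)/15 + 64*exp(x)/3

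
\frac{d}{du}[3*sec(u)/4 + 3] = 3*tan(u)*sec(u)/4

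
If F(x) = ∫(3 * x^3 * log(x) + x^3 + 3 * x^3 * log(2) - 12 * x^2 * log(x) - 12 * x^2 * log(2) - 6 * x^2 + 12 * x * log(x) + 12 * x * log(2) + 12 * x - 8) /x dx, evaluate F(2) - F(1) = log(2)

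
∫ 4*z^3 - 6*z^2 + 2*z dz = z^4 - 2*z^3 + z^2 + C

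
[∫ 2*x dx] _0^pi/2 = pi^2/4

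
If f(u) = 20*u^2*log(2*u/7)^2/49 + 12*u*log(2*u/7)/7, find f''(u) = (40*u*log(u)^2 - 80*u*log(7)*log(u) + 80*u*log(2)*log(u) + 120*u*log(u) - 120*u*log(7) - 80*u*log(2)*log(7) + 40*u*log(2)^2 + 40*u + 120*u*log(2) + 40*u*log(7)^2 + 84)/(49*u)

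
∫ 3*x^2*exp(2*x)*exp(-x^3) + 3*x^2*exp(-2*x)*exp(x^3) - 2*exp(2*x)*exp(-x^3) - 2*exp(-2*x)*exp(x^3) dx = 2*sinh(x*(x^2 - 2)) + C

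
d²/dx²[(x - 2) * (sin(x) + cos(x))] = -x*sin(x) - x*cos(x) + 4*cos(x)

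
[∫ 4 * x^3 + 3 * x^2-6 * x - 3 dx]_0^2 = 6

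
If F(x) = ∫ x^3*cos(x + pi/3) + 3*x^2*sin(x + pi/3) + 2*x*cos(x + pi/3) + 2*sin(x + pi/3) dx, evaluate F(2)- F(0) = 12*sin(pi/3 + 2)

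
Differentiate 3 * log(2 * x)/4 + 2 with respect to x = 3/(4*x)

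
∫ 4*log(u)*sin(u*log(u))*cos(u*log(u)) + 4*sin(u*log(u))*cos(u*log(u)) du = -2*cos(u*log(u))^2 + C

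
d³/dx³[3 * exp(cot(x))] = -3*(3 + 6/tan(x) + 11/tan(x)^2 + 12/tan(x)^3 + 9/tan(x)^4 + 6/tan(x)^5 + tan(x)^(-6))*exp(1/tan(x))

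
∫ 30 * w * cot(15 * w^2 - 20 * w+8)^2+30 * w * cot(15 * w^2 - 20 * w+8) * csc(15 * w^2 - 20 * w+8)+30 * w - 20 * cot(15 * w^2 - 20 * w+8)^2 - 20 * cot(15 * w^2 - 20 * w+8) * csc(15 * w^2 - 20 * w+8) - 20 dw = -cot(15*w^2 - 20*w + 8) - csc(15*w^2 - 20*w + 8) + C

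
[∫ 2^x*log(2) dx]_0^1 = 1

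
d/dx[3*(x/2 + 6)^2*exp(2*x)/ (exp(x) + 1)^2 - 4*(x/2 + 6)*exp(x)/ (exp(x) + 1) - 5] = (3*x^2*exp(2*x) + 3*x*exp(3*x) + 71*x*exp(2*x) - 4*x*exp(x) + 32*exp(3*x) + 412*exp(2*x) - 52*exp(x))/(2*exp(3*x) + 6*exp(2*x) + 6*exp(x) + 2)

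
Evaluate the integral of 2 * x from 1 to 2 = 3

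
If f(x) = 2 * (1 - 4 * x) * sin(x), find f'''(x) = 8*x*cos(x) + 24*sin(x) - 2*cos(x)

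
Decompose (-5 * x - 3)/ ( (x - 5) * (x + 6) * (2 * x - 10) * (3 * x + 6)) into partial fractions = -9/(968*(x + 6)) + 1/(168*(x + 2)) + 17/(5082*(x - 5)) - 2/(33*(x - 5)^2)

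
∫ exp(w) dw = exp(w) + C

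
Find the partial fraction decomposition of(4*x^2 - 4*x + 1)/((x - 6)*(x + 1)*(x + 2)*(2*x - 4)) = -25/(64*(x + 2)) + 3/(14*(x + 1)) - 3/(32*(x - 2)) + 121/(448*(x - 6))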